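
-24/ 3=-8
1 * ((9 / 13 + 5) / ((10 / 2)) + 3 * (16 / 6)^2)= 4382 / 195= 22.47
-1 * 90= -90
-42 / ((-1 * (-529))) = -0.08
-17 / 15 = -1.13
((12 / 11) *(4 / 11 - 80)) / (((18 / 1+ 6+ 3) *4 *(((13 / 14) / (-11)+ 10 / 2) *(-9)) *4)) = 1022 / 224829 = 0.00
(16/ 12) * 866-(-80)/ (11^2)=1155.33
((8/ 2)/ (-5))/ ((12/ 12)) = -4/ 5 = -0.80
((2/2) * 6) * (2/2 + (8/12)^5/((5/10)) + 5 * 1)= 3044/81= 37.58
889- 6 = 883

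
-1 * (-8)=8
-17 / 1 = -17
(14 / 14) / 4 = 1 / 4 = 0.25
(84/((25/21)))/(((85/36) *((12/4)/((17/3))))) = 7056/125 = 56.45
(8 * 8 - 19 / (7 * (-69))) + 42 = 51217 / 483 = 106.04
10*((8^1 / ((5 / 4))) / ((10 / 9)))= 57.60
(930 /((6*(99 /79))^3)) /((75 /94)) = 718357823 /261980730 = 2.74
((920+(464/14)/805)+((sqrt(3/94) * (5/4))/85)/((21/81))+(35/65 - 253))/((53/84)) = 1058.07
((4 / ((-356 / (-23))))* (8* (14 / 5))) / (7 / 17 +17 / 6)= 262752 / 147295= 1.78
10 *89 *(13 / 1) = 11570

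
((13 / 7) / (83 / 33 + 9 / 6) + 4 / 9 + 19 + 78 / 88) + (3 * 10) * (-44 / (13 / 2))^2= 173238994637 / 124144020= 1395.47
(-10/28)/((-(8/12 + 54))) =15/2296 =0.01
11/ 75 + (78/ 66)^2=14006/ 9075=1.54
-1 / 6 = -0.17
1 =1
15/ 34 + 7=253/ 34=7.44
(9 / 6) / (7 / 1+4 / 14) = 7 / 34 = 0.21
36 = 36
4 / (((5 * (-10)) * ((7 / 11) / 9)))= -198 / 175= -1.13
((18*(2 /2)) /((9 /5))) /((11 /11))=10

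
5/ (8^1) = 5/ 8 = 0.62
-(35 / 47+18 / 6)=-176 / 47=-3.74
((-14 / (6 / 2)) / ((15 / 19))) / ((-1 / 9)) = 266 / 5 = 53.20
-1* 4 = -4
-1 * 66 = -66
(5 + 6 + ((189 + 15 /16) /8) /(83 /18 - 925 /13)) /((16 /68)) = 180309157 /3986176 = 45.23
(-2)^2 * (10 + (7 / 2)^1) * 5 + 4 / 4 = 271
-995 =-995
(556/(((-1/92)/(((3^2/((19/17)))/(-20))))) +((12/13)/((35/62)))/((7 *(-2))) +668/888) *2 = 41192.09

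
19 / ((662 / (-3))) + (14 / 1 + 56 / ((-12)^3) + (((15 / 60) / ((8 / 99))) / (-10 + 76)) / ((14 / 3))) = 111237185 / 8007552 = 13.89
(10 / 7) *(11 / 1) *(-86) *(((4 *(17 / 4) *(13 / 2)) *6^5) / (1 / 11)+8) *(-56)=715307380480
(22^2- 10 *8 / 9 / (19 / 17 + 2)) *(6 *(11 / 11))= 459016 / 159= 2886.89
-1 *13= -13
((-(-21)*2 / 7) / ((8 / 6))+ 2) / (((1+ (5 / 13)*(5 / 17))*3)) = 2873 / 1476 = 1.95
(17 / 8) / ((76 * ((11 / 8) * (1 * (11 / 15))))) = 255 / 9196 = 0.03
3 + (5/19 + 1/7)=453/133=3.41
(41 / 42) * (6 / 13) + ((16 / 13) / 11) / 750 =0.45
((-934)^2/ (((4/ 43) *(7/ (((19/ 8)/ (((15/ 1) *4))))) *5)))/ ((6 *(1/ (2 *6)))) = 178178713/ 8400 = 21211.75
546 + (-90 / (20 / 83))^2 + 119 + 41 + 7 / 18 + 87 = 5050643 / 36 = 140295.64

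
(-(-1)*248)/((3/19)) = 4712/3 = 1570.67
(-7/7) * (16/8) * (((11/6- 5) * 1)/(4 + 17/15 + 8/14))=665/599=1.11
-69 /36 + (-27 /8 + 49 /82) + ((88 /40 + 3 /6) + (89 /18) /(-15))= -20579 /8856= -2.32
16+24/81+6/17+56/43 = 354310/19737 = 17.95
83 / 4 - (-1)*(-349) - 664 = -3969 / 4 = -992.25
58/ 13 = 4.46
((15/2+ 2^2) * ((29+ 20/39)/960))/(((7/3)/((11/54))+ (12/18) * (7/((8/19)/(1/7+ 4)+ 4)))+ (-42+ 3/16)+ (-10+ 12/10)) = -32905939/3538761720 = -0.01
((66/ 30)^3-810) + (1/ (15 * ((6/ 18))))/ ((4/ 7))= -399501/ 500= -799.00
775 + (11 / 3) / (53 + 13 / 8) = 775.07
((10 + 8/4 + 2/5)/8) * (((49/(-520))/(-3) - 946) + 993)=2274439/31200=72.90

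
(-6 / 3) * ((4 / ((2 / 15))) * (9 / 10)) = -54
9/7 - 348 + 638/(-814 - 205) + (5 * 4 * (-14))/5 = -2877027/7133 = -403.34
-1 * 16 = -16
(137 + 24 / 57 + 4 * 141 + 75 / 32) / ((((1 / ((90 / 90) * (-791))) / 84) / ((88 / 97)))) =-78184305969 / 1843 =-42422303.84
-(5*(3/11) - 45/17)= 240/187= 1.28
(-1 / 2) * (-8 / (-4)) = -1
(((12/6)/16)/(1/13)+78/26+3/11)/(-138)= -431/12144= -0.04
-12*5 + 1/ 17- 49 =-108.94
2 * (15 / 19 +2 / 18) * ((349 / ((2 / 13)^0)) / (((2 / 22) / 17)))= 20101004 / 171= 117549.73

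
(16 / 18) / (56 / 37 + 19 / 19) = 296 / 837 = 0.35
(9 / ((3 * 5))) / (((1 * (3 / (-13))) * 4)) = -13 / 20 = -0.65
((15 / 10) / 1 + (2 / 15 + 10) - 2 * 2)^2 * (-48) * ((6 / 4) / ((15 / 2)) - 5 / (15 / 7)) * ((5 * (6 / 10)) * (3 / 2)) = 3356224 / 125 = 26849.79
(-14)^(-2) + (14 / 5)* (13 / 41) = 0.89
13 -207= -194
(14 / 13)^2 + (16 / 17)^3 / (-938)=451276500 / 389409293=1.16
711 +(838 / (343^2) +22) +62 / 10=434834894 / 588245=739.21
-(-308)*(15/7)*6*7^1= 27720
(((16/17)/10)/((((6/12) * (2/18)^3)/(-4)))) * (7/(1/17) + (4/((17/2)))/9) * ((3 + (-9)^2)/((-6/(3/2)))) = 396591552/289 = 1372289.11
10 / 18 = 5 / 9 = 0.56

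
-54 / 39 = -18 / 13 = -1.38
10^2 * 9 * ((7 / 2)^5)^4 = 17953259916962700225 / 262144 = 68486251514292.53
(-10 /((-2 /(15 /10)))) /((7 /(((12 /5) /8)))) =9 /28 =0.32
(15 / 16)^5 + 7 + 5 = 13342287 / 1048576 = 12.72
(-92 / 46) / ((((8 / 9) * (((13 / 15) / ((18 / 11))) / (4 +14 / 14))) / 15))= -91125 / 286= -318.62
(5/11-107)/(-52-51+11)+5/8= 3609/2024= 1.78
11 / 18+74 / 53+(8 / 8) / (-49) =92881 / 46746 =1.99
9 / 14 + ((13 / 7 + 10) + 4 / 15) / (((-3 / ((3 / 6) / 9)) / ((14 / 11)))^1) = 22273 / 62370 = 0.36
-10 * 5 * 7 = -350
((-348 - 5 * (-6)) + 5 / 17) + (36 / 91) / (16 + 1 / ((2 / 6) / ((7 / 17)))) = -143996459 / 453271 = -317.68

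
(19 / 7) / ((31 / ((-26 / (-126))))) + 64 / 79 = 894457 / 1080009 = 0.83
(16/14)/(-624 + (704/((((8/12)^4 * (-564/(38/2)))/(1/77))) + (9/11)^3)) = -250228/136845969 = -0.00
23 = 23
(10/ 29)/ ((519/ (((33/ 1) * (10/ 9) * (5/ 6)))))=2750/ 135459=0.02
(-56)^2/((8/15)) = 5880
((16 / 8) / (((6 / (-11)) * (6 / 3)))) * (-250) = 1375 / 3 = 458.33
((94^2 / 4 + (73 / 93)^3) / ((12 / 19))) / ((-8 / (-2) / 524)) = 2211742362535 / 4826142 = 458283.73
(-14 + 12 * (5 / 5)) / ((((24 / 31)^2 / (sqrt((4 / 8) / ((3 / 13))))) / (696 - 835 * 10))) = 3677747 * sqrt(78) / 864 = 37593.73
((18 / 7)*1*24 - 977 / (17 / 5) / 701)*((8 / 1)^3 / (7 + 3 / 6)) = 5236683776 / 1251285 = 4185.04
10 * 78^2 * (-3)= -182520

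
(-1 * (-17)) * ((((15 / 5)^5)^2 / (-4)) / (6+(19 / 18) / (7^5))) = -8931928887 / 213550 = -41825.94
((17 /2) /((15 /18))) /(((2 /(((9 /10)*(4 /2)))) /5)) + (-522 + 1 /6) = -7139 /15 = -475.93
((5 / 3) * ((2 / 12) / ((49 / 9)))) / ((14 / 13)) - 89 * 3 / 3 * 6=-732583 / 1372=-533.95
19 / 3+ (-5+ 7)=25 / 3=8.33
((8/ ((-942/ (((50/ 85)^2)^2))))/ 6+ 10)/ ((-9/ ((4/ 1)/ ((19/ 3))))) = -4720526920/ 6726864861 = -0.70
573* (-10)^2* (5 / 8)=71625 / 2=35812.50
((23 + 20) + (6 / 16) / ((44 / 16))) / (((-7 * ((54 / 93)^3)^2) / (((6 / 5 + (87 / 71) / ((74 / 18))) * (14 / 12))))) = -5524258674851371 / 19657024738560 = -281.03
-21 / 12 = -7 / 4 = -1.75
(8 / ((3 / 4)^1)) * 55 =1760 / 3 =586.67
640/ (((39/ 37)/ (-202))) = -4783360/ 39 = -122650.26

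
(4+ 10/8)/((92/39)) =819/368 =2.23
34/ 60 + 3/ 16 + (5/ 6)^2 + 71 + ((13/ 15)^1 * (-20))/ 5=49667/ 720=68.98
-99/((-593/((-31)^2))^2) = -91428579/351649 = -260.00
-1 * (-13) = 13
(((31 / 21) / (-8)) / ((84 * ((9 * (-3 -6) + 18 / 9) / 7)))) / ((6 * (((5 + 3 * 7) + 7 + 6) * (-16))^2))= 31 / 372081475584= 0.00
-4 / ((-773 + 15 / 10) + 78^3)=-8 / 947561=-0.00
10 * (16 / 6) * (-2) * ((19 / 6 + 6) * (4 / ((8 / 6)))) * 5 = -22000 / 3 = -7333.33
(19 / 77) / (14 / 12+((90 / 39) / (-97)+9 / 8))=575016 / 5284895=0.11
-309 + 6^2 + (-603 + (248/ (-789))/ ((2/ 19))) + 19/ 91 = -63095329/ 71799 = -878.78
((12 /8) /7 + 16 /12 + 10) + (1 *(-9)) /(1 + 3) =781 /84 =9.30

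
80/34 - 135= -2255/17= -132.65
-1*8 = -8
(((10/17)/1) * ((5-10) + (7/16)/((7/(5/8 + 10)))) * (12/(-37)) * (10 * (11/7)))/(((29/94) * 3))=193875/13804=14.04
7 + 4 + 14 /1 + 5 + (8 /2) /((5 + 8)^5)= 11138794 /371293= 30.00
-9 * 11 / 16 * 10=-495 / 8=-61.88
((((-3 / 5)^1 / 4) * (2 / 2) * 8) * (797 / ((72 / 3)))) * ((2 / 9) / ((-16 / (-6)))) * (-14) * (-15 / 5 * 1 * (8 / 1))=-5579 / 5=-1115.80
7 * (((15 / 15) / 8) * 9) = 63 / 8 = 7.88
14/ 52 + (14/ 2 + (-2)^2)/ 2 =75/ 13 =5.77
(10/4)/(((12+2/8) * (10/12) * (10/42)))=36/35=1.03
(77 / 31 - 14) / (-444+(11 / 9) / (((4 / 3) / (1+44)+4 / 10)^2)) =400316 / 15203857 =0.03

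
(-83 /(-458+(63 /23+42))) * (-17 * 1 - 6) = -43907 /9505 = -4.62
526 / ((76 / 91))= 23933 / 38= 629.82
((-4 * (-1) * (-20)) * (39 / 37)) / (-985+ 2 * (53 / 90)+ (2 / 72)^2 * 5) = 20217600 / 235880291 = 0.09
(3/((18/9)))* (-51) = -153/2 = -76.50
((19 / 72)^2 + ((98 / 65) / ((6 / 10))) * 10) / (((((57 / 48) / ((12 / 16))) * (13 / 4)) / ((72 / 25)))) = 3396266 / 240825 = 14.10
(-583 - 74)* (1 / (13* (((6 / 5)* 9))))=-365 / 78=-4.68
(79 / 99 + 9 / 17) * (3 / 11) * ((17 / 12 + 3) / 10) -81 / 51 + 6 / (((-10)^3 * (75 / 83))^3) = -206585548051165859 / 144632812500000000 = -1.43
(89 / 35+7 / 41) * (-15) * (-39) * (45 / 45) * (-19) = -8656362 / 287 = -30161.54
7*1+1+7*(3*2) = 50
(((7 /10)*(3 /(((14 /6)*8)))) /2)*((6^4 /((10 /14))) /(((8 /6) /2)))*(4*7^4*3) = 4410829.08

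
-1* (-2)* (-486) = -972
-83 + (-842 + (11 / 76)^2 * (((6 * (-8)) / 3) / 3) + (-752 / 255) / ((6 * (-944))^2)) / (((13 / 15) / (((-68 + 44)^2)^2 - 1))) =-51568841358178531513 / 159965372736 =-322375027.02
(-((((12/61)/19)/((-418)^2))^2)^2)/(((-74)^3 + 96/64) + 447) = 0.00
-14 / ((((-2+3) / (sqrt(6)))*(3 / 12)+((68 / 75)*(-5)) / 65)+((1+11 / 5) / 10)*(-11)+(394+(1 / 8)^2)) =-34053032832 / 949656032113+3634176*sqrt(6) / 949656032113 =-0.04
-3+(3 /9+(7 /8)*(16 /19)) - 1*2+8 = 232 /57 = 4.07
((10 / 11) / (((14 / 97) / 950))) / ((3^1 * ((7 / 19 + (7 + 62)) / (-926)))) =-4053217750 / 152229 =-26625.79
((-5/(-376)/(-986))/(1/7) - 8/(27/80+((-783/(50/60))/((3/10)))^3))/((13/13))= -86024487438415/911213209710985968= -0.00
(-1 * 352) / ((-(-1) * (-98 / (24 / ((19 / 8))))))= 33792 / 931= 36.30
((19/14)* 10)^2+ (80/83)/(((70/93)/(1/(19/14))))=14305337/77273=185.13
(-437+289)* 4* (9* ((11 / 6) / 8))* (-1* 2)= 2442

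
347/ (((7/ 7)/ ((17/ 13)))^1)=5899/ 13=453.77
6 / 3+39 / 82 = 203 / 82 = 2.48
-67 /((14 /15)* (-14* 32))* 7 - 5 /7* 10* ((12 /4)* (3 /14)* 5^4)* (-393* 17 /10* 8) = 96206407035 /6272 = 15339031.73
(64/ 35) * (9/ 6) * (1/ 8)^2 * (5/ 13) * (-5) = -0.08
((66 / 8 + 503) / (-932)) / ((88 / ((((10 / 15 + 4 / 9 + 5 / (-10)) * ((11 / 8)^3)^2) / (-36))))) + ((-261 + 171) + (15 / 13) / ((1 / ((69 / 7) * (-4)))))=-135.49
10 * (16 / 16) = 10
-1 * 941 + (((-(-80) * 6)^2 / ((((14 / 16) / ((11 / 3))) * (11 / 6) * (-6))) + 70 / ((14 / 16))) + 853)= -614456 / 7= -87779.43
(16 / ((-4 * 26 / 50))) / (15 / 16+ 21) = -1600 / 4563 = -0.35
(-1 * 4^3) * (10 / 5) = -128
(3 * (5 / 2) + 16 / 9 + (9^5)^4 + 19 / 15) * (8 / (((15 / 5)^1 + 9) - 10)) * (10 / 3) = 4376759565260494372156 / 27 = 162102206120759050820.59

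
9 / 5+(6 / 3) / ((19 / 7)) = 241 / 95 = 2.54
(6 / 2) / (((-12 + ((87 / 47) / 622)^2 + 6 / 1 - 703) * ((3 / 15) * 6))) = -427313378 / 121186072487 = -0.00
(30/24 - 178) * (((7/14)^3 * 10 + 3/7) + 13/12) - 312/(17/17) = -4801/6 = -800.17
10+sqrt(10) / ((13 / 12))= 12.92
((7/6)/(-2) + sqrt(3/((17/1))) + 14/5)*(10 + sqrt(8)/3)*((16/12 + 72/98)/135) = 152*(sqrt(2) + 15)*(60*sqrt(51) + 2261)/15181425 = 0.44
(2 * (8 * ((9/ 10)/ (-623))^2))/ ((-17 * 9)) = -36/ 164954825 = -0.00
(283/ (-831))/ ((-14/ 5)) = 1415/ 11634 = 0.12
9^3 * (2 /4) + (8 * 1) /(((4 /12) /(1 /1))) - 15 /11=8517 /22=387.14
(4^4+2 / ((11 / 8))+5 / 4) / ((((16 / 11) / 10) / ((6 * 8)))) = 170745 / 2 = 85372.50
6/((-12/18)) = -9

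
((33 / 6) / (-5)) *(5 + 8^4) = -45111 / 10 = -4511.10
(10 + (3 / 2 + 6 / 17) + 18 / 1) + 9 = 1321 / 34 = 38.85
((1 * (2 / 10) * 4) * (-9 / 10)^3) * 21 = -15309 / 1250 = -12.25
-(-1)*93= 93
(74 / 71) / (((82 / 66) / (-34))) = -28.52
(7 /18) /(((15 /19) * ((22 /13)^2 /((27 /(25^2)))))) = 22477 /3025000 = 0.01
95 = 95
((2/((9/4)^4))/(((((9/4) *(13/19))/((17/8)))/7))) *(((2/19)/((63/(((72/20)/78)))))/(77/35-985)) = -0.00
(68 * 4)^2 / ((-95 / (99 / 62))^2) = 181279296 / 8673025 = 20.90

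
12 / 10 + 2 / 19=124 / 95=1.31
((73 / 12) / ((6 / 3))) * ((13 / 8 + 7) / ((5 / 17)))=89.20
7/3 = 2.33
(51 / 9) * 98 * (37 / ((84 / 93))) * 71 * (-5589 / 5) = -18054338589 / 10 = -1805433858.90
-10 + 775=765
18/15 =1.20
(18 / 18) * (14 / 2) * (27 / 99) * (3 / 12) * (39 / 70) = 117 / 440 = 0.27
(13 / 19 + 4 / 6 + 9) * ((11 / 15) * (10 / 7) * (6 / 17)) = 25960 / 6783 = 3.83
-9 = -9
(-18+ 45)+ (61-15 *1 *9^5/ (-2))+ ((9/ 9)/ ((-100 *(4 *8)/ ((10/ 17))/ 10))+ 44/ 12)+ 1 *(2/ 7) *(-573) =5058495227/ 11424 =442795.45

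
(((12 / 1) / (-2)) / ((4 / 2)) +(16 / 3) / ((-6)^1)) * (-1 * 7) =27.22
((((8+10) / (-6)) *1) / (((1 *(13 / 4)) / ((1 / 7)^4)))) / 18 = -2 / 93639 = -0.00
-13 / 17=-0.76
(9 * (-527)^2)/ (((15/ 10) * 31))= 53754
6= 6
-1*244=-244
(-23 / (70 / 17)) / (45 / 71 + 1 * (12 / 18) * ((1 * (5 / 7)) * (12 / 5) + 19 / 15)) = -249849 / 117242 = -2.13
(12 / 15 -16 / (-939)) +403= 1895921 / 4695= 403.82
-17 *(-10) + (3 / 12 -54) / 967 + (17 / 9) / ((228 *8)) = 169.95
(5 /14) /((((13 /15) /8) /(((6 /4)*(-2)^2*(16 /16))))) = 1800 /91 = 19.78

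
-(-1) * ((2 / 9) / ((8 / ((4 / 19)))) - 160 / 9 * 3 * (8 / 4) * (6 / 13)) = -109427 / 2223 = -49.22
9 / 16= 0.56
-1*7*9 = -63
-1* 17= -17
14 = 14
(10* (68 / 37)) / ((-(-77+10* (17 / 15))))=2040 / 7289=0.28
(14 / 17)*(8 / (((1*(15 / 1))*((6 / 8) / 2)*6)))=448 / 2295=0.20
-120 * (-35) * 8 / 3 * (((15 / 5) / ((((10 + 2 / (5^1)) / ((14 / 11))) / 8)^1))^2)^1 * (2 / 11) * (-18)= -71124480000 / 224939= -316194.52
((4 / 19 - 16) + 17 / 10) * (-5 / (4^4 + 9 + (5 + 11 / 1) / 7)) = 18739 / 71098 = 0.26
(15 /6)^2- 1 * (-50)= 225 /4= 56.25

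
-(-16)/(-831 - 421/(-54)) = -864/44453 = -0.02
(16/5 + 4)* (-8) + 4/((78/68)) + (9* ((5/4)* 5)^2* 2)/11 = 168299/17160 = 9.81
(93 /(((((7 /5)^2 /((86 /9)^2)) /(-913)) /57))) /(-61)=99431269300 /26901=3696192.31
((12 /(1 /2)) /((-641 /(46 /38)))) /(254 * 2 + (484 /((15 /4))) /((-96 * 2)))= -99360 /1112174101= -0.00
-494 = -494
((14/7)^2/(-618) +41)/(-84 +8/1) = -0.54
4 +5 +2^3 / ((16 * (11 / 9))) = 207 / 22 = 9.41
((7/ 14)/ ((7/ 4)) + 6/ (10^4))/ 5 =10021/ 175000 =0.06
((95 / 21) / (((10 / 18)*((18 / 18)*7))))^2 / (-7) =-3249 / 16807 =-0.19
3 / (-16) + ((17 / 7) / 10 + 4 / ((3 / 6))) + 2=5631 / 560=10.06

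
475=475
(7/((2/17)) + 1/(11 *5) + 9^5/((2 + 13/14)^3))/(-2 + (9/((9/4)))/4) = -18274575947/7581310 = -2410.48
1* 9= 9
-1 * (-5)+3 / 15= 26 / 5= 5.20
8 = 8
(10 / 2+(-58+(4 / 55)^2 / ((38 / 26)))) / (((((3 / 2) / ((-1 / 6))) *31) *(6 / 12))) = 196514 / 517275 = 0.38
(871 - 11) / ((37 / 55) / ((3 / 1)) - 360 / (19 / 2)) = -2696100 / 118097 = -22.83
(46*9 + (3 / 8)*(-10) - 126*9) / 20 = -579 / 16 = -36.19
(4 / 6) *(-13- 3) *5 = -160 / 3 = -53.33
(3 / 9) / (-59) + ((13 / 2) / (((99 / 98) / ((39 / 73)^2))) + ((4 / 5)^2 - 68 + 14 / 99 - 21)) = -67224115001 / 778167225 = -86.39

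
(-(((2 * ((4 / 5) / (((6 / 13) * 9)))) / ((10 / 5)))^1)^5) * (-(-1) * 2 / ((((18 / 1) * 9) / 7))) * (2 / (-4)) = 41584816 / 3632067084375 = 0.00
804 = 804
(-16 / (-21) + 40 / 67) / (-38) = -956 / 26733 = -0.04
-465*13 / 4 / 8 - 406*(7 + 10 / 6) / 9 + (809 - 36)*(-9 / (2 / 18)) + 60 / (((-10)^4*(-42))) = -47773809233 / 756000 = -63192.87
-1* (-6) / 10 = 3 / 5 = 0.60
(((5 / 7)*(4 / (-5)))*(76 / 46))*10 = -9.44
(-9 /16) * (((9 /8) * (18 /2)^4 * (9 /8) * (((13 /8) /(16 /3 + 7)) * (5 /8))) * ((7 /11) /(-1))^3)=99.12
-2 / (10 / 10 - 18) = 2 / 17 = 0.12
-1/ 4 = -0.25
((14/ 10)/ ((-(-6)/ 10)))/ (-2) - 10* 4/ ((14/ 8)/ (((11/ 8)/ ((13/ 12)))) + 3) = -17863/ 1734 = -10.30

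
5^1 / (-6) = -5 / 6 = -0.83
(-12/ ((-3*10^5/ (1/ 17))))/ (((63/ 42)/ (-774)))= -129/ 106250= -0.00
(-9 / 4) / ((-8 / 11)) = 99 / 32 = 3.09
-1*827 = -827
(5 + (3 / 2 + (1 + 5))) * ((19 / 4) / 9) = 475 / 72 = 6.60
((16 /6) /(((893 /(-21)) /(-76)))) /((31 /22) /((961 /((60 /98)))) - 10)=-3742816 /7852525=-0.48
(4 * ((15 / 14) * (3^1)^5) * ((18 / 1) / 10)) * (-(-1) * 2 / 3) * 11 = 96228 / 7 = 13746.86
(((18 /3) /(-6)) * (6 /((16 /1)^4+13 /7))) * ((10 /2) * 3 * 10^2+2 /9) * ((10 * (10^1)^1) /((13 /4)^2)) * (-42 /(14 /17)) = 1028312320 /15506257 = 66.32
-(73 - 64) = -9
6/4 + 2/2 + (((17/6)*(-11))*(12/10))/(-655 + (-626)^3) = 6132876149/2453150310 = 2.50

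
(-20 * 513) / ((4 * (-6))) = 855 / 2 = 427.50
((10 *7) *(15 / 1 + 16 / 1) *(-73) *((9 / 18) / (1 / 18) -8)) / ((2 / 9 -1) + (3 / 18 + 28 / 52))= 37067940 / 17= 2180467.06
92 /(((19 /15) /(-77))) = -106260 /19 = -5592.63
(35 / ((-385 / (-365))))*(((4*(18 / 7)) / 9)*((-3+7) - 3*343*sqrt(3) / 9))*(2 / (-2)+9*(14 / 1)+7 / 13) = 19061760 / 1001 - 77835520*sqrt(3) / 143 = -923720.05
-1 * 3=-3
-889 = -889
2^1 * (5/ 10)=1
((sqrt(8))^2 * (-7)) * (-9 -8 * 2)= 1400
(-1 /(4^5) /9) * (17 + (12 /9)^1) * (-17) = 935 /27648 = 0.03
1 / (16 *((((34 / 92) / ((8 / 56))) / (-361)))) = -8303 / 952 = -8.72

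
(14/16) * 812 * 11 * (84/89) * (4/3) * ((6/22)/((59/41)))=9787848/5251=1864.00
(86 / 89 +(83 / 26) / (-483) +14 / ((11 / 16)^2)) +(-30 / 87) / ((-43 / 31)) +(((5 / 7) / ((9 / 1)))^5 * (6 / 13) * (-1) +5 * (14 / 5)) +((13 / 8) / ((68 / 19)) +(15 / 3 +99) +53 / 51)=108621086707047291635743 / 722592435818523318048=150.32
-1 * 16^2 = -256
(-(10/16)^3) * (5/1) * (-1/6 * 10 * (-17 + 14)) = -3125/512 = -6.10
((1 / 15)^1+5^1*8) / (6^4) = 601 / 19440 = 0.03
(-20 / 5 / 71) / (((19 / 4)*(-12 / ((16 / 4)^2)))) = 64 / 4047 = 0.02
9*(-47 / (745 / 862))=-364626 / 745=-489.43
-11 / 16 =-0.69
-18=-18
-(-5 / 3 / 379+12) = -13639 / 1137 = -12.00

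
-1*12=-12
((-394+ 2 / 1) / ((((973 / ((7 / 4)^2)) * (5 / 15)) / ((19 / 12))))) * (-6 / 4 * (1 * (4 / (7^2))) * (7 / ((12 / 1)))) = 931 / 2224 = 0.42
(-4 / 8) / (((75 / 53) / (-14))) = 371 / 75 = 4.95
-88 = -88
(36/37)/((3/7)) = 84/37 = 2.27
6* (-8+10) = 12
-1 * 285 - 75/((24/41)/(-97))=97145/8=12143.12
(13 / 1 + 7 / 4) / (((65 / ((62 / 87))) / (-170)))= -31093 / 1131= -27.49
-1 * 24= -24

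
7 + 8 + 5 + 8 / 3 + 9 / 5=367 / 15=24.47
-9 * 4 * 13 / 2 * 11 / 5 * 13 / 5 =-33462 / 25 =-1338.48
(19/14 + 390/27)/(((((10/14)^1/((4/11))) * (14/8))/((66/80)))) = 1991/525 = 3.79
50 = 50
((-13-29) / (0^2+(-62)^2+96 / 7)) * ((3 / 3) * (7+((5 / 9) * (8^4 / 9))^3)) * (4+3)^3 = -144371093211246209 / 2391838794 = -60359876.08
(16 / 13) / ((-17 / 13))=-16 / 17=-0.94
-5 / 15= -1 / 3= -0.33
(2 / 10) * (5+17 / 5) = 42 / 25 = 1.68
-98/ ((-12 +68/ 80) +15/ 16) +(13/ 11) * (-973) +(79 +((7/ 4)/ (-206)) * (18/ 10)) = -39297208581/ 37026440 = -1061.33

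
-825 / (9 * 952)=-275 / 2856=-0.10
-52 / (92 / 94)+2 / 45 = -54944 / 1035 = -53.09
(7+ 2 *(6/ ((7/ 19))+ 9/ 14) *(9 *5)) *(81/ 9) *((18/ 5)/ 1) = 1735668/ 35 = 49590.51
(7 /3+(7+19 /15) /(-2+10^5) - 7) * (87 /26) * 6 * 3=-281.07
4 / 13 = 0.31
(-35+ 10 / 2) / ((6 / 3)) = -15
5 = 5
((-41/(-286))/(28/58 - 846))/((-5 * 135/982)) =0.00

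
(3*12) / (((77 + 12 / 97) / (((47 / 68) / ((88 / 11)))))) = 41031 / 1017416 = 0.04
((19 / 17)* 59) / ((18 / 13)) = 14573 / 306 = 47.62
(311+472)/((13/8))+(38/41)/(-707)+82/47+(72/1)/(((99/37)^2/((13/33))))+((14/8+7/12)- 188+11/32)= 302.23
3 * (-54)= -162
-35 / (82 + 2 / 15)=-75 / 176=-0.43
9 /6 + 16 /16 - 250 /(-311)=2055 /622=3.30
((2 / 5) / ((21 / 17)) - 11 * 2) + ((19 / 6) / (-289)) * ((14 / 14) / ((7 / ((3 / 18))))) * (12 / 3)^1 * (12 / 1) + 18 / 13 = -8009662 / 394485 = -20.30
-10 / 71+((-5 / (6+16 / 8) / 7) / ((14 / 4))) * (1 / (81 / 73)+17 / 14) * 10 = -5369545 / 7890372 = -0.68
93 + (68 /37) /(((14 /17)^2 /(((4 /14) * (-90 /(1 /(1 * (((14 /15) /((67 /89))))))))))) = 802635 /121471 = 6.61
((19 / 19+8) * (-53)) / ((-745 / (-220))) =-20988 / 149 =-140.86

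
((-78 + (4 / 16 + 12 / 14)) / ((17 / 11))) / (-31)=1.60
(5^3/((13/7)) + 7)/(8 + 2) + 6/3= 613/65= 9.43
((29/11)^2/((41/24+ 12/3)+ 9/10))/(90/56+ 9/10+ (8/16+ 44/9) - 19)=-127159200/1342478423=-0.09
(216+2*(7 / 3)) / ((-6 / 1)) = -331 / 9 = -36.78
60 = 60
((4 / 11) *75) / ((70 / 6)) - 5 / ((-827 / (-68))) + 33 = 2224087 / 63679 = 34.93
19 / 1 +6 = 25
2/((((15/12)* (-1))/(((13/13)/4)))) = -2/5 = -0.40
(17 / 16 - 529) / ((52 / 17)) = -143599 / 832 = -172.59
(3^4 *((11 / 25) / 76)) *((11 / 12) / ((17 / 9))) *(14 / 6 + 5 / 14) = 1107513 / 1808800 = 0.61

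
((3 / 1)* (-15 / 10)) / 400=-9 / 800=-0.01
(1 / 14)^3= 1 / 2744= 0.00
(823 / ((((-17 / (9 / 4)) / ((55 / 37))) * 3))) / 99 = -4115 / 7548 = -0.55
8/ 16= 1/ 2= 0.50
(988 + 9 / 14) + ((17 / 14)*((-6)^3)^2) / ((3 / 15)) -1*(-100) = 3981001 / 14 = 284357.21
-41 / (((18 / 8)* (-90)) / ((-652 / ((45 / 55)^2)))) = -6469144 / 32805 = -197.20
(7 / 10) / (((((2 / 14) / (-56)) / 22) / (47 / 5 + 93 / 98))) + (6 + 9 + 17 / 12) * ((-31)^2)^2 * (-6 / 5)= -912791921 / 50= -18255838.42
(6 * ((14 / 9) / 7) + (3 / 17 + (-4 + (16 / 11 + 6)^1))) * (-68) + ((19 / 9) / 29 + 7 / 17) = -16452410 / 48807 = -337.09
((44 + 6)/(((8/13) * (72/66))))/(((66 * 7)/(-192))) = -30.95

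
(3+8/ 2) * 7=49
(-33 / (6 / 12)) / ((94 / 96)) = -3168 / 47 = -67.40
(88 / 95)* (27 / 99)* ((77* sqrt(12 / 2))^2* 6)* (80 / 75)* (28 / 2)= 382491648 / 475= 805245.57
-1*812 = -812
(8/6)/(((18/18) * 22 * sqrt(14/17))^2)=0.00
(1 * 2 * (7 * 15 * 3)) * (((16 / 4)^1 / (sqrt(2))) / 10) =126 * sqrt(2) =178.19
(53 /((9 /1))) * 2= 106 /9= 11.78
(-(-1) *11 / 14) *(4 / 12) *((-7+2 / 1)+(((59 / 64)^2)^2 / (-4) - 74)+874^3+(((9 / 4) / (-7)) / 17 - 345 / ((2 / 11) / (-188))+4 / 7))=19559804883369520913 / 111803367424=174948262.60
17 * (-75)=-1275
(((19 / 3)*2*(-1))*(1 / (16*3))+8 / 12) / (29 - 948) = -29 / 66168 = -0.00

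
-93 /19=-4.89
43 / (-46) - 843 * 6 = -232711 / 46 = -5058.93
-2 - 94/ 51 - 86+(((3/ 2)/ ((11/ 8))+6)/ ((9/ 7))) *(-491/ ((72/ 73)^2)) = -4178427817/ 1454112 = -2873.53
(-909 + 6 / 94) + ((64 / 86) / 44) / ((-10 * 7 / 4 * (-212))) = -37483168612 / 41238505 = -908.94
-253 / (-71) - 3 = 40 / 71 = 0.56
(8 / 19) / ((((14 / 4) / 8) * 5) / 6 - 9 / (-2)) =768 / 8873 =0.09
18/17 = 1.06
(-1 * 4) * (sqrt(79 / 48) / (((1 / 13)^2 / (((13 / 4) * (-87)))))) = 63713 * sqrt(237) / 4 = 245212.29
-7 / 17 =-0.41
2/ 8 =1/ 4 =0.25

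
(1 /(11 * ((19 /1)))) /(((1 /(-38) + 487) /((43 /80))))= 43 /8142200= 0.00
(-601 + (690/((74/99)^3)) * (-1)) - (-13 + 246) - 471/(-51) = -8531626487/3444404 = -2476.95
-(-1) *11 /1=11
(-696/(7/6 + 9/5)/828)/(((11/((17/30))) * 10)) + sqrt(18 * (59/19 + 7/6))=-493/337755 + sqrt(27759)/19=8.77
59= 59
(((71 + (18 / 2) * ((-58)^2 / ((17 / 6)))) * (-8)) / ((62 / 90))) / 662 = -32915340 / 174437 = -188.69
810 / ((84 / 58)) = 3915 / 7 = 559.29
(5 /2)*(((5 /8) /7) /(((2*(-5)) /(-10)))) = 25 /112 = 0.22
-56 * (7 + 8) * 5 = -4200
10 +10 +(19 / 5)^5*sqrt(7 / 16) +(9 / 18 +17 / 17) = 43 / 2 +2476099*sqrt(7) / 12500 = 545.59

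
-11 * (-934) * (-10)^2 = 1027400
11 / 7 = 1.57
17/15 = 1.13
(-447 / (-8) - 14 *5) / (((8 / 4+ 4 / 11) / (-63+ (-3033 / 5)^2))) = -5716254951 / 2600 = -2198559.60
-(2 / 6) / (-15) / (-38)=-0.00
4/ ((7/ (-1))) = -4/ 7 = -0.57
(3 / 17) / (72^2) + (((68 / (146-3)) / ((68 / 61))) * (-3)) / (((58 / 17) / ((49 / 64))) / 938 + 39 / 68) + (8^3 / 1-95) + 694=4209135991370989 / 3796162628544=1108.79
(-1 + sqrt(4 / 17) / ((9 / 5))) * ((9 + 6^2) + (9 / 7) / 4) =-33.11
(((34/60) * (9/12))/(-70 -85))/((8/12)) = -51/12400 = -0.00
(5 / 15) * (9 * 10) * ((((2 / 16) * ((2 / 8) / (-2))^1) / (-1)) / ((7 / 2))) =15 / 112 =0.13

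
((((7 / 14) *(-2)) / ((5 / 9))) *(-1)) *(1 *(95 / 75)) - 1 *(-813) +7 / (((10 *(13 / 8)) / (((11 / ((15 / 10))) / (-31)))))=24638758 / 30225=815.18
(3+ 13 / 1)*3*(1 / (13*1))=48 / 13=3.69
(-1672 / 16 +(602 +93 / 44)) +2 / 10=499.81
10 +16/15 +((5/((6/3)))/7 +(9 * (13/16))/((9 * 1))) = 20557/1680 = 12.24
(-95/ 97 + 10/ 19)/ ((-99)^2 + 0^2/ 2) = -835/ 18063243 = -0.00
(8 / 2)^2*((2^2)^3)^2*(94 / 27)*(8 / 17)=49283072 / 459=107370.53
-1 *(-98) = 98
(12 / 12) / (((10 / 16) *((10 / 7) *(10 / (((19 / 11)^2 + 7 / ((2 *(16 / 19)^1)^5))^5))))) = 32450427909815347363354735420635018983397063815175 / 551628014691353620265129512829966389796789026816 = 58.83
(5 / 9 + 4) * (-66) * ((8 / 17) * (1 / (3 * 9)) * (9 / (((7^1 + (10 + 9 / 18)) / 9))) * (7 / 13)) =-13.06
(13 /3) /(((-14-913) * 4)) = -13 /11124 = -0.00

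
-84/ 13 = -6.46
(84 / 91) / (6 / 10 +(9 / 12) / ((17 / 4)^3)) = 98260 / 64909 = 1.51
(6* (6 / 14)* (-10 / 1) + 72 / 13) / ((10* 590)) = -459 / 134225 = -0.00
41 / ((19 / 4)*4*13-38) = 41 / 209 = 0.20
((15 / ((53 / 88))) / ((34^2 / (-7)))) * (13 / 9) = -0.22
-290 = -290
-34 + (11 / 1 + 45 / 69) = -514 / 23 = -22.35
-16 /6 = -8 /3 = -2.67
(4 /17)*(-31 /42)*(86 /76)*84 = -5332 /323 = -16.51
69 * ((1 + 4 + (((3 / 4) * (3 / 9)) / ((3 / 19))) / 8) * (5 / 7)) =57385 / 224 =256.18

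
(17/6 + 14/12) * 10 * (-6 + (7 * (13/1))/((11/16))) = 55600/11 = 5054.55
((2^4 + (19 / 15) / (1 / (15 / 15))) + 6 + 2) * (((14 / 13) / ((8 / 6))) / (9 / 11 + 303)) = 29183 / 434460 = 0.07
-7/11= -0.64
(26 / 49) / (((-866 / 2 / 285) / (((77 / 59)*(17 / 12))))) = -230945 / 357658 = -0.65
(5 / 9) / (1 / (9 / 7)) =5 / 7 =0.71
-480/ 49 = -9.80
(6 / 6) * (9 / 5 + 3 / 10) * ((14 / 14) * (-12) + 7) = -21 / 2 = -10.50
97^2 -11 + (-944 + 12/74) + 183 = 319575/37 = 8637.16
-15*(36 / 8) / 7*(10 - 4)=-405 / 7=-57.86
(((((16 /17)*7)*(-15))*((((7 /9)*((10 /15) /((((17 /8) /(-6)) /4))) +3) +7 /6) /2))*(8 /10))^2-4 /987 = 1103094285812 /247305681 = 4460.45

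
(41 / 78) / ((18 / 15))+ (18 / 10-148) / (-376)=181877 / 219960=0.83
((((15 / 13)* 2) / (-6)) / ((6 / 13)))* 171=-285 / 2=-142.50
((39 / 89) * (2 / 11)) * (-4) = -312 / 979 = -0.32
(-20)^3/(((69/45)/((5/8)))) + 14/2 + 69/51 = -1271734/391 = -3252.52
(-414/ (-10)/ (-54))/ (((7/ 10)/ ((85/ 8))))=-1955/ 168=-11.64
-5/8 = -0.62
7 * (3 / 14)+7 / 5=2.90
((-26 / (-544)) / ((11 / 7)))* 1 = 0.03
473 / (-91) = -473 / 91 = -5.20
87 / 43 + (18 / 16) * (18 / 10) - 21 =-16.95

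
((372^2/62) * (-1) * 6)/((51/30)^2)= -1339200/289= -4633.91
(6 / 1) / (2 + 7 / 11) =66 / 29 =2.28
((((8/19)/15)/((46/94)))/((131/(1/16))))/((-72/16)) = -47/7728345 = -0.00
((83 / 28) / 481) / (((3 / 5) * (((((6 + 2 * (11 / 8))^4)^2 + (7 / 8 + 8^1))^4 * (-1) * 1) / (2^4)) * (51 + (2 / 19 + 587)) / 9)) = -436357731063599443476480 / 262426036169040105280196047456085000204948252523334714177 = -0.00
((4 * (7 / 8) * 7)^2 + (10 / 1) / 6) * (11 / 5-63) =-36596.53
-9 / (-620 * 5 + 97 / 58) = 58 / 19967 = 0.00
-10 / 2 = -5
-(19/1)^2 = -361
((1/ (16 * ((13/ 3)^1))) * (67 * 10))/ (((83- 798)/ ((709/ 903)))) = -47503/ 4476472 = -0.01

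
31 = 31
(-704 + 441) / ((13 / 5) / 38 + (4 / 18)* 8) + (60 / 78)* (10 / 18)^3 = -4258144960 / 29918889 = -142.32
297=297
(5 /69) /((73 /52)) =0.05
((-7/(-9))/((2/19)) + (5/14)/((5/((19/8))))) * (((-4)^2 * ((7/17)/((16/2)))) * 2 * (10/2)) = 38095/612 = 62.25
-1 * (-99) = 99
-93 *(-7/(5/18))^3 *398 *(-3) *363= -80631647900496/125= -645053183203.97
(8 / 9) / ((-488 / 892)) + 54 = 28754 / 549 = 52.38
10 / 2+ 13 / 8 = 53 / 8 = 6.62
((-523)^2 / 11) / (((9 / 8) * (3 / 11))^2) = 264148.72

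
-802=-802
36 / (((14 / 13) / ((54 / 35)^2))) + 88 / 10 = 757804 / 8575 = 88.37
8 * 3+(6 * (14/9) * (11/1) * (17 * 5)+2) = 8752.67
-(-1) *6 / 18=1 / 3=0.33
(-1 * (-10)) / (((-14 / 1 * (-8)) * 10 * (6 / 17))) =0.03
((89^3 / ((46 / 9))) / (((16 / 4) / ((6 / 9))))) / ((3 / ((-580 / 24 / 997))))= -102220505 / 550344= -185.74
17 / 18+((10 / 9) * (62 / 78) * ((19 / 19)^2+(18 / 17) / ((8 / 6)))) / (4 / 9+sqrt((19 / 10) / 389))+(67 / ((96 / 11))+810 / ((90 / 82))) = 2898693718667 / 3863497248-28365 * sqrt(73910) / 13414921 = 749.70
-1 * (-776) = 776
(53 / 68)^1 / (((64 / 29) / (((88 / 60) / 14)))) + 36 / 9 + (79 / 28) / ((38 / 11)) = 4.85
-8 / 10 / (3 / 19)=-76 / 15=-5.07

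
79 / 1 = 79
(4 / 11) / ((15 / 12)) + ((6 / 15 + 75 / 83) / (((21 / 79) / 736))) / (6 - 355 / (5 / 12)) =-161210848 / 40550895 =-3.98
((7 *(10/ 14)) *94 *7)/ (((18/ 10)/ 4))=65800/ 9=7311.11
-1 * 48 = -48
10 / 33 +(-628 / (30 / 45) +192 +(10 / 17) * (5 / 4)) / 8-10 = -103.36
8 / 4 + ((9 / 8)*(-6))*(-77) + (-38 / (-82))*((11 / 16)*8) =85985 / 164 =524.30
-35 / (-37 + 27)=7 / 2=3.50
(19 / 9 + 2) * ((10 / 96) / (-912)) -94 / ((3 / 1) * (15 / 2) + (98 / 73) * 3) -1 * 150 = -78097585907 / 508633344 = -153.54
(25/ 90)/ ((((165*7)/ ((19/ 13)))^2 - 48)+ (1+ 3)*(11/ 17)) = 30685/ 68982752394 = 0.00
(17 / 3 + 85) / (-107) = -272 / 321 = -0.85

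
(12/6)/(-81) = -2/81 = -0.02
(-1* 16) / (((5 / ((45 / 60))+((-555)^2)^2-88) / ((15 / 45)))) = -16 / 284638201631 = -0.00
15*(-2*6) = -180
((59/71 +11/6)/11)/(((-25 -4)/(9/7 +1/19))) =-101015/9036951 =-0.01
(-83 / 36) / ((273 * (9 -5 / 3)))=-83 / 72072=-0.00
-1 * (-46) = 46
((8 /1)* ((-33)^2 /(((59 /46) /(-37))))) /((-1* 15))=4942608 /295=16754.60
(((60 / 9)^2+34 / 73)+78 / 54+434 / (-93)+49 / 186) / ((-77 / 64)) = -54683168 / 1568259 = -34.87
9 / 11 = 0.82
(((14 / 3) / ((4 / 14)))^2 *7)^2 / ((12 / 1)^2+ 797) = 282475249 / 76221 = 3706.00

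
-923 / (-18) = 923 / 18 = 51.28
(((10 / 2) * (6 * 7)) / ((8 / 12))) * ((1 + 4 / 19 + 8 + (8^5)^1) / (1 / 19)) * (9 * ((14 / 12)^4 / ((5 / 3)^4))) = 847814442489 / 2000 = 423907221.24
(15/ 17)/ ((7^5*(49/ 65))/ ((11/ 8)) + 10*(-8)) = 0.00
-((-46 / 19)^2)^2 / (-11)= 4477456 / 1433531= 3.12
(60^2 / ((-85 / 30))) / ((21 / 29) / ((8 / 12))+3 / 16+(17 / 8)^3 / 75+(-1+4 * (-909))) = 24053760000 / 68826239491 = 0.35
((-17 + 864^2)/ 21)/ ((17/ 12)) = 2985916/ 119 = 25091.73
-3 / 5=-0.60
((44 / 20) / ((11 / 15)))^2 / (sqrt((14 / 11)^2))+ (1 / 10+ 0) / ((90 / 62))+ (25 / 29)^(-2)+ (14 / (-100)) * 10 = 279008 / 39375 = 7.09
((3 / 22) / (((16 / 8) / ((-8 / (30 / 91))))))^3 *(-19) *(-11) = -14317849 / 15125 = -946.63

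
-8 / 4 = -2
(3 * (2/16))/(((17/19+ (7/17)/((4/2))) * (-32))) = -323/30336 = -0.01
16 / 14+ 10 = 78 / 7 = 11.14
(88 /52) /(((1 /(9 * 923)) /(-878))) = -12342924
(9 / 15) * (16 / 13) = 0.74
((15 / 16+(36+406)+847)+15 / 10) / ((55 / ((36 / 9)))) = 20663 / 220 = 93.92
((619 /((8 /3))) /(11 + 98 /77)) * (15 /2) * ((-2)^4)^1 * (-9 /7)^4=14891283 /2401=6202.12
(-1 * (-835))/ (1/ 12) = 10020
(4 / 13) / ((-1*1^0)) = -4 / 13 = -0.31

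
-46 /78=-23 /39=-0.59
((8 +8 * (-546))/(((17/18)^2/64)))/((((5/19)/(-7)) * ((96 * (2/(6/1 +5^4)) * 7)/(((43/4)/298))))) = 6068783844/43061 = 140934.58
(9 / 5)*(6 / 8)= 1.35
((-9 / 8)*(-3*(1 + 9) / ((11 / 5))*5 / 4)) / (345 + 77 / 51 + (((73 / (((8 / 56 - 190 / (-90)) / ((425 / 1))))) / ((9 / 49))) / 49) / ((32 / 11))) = 48883500 / 2223504173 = 0.02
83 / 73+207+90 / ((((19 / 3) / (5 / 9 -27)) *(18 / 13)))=-63.27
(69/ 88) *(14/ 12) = 161/ 176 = 0.91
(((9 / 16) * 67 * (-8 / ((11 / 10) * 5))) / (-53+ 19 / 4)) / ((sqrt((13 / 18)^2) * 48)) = 1809 / 55198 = 0.03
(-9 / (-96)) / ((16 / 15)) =45 / 512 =0.09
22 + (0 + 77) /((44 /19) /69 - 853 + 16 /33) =21.91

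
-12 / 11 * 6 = -72 / 11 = -6.55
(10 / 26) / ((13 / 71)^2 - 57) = -25205 / 3733184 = -0.01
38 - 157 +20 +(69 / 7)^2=-90 / 49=-1.84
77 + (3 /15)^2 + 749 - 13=20326 /25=813.04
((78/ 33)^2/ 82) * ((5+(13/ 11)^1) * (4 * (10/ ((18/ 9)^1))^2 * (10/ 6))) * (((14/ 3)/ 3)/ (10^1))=16088800/ 1473417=10.92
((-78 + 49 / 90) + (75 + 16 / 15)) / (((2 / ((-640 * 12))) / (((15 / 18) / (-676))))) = -10000 / 1521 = -6.57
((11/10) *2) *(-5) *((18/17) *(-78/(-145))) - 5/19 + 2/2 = -258926/46835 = -5.53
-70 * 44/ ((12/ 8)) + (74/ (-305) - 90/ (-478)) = -449045083/ 218685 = -2053.39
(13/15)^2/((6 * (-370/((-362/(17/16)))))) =244712/2122875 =0.12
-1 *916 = -916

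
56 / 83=0.67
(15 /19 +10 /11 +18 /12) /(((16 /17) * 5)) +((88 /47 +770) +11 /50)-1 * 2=6057034963 /7858400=770.77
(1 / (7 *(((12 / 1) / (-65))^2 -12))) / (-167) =4225 / 59099964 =0.00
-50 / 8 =-25 / 4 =-6.25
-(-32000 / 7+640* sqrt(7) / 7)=32000 / 7 - 640* sqrt(7) / 7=4329.53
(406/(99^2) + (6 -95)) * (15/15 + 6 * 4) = -21797075/9801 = -2223.96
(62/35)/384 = 31/6720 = 0.00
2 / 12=1 / 6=0.17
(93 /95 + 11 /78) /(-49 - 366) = -8299 /3075150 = -0.00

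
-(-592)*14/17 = 8288/17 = 487.53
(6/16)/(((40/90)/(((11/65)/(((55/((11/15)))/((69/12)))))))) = 2277/208000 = 0.01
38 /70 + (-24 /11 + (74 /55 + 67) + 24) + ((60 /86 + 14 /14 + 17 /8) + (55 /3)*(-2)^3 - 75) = -50514271 /397320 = -127.14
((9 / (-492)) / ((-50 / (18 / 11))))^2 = 729 / 2034010000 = 0.00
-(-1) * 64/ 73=64/ 73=0.88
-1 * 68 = -68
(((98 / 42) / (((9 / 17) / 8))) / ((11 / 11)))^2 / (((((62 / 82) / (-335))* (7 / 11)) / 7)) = -136928939840 / 22599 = -6059070.75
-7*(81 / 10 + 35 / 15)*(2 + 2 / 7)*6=-5008 / 5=-1001.60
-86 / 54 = -43 / 27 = -1.59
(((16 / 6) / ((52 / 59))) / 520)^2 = 3481 / 102819600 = 0.00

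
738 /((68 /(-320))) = -3472.94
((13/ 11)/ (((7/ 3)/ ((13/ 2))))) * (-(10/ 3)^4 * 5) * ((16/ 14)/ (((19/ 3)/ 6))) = -67600000/ 30723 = -2200.31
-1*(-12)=12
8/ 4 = 2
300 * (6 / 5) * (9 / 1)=3240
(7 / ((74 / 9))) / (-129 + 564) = 0.00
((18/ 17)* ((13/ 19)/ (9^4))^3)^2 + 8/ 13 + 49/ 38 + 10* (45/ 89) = 215671133070176554247364426366262363/ 30982610747178988933274156770166106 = 6.96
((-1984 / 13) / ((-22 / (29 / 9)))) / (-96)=-899 / 3861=-0.23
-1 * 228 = -228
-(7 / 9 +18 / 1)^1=-169 / 9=-18.78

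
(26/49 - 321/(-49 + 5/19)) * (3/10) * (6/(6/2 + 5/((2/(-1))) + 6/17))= 49407831/3289615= 15.02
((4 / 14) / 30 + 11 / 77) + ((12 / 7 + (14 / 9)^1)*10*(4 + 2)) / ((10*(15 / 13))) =772 / 45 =17.16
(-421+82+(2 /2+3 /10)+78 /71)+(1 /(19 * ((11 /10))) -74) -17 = -63444673 /148390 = -427.55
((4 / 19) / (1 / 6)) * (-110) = -2640 / 19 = -138.95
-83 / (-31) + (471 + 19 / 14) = 206165 / 434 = 475.03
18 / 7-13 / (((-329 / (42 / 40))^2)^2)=14053481272629 / 5465242720000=2.57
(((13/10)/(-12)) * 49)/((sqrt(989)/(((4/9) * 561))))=-119119 * sqrt(989)/89010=-42.09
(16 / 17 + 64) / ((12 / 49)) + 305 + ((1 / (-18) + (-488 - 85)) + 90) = 26659 / 306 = 87.12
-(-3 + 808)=-805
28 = 28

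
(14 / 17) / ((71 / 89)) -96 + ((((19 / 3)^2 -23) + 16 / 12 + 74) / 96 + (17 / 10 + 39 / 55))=-65670223 / 716958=-91.60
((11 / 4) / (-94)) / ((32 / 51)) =-0.05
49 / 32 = 1.53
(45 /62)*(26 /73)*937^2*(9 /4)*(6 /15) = 924501357 /4526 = 204264.55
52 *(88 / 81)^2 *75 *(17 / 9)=8694.93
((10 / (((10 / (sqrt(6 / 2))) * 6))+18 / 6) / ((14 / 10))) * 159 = 265 * sqrt(3) / 14+2385 / 7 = 373.50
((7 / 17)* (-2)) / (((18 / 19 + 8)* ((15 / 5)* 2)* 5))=-0.00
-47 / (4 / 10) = -235 / 2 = -117.50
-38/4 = -19/2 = -9.50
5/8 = 0.62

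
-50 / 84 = -25 / 42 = -0.60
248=248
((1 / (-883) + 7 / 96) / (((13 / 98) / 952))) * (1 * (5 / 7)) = 25344025 / 68874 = 367.98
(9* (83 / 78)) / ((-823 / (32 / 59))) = -3984 / 631241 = -0.01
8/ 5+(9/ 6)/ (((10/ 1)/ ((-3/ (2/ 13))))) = -53/ 40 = -1.32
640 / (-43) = -640 / 43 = -14.88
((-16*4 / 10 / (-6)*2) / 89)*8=0.19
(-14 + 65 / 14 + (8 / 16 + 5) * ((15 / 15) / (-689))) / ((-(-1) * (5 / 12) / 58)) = -31436928 / 24115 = -1303.63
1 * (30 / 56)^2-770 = -603455 / 784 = -769.71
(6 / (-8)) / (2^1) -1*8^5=-32768.38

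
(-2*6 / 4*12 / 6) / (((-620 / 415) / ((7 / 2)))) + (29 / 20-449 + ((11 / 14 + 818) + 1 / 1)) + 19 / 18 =7564901 / 19530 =387.35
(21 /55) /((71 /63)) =1323 /3905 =0.34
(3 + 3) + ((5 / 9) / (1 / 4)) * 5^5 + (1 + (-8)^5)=-232349 / 9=-25816.56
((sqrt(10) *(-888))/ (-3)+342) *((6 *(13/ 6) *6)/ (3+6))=2964+7696 *sqrt(10)/ 3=11076.30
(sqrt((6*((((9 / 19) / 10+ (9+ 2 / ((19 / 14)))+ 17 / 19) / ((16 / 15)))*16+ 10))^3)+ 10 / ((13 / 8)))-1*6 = 2 / 13+ 20661*sqrt(392559) / 361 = 35859.02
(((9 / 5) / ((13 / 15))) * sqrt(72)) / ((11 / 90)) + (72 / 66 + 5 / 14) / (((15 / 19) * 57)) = 223 / 6930 + 14580 * sqrt(2) / 143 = 144.22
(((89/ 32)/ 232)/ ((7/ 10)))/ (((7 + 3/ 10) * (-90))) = -445/ 17071488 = -0.00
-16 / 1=-16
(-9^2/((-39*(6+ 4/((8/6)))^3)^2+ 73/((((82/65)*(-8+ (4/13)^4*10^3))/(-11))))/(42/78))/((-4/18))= 0.00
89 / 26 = 3.42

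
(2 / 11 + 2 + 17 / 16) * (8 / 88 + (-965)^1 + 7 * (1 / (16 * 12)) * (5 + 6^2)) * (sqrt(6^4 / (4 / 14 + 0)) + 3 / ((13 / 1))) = -3485494203 * sqrt(14) / 61952 - 1161831401 / 1610752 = -211231.45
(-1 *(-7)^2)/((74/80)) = -52.97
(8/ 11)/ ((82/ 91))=364/ 451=0.81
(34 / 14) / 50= 17 / 350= 0.05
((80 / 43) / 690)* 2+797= 2364715 / 2967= 797.01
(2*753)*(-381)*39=-22377654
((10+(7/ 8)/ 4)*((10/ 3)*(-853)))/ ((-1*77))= 464885/ 1232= 377.34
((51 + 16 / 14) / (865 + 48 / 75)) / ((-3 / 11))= -100375 / 454461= -0.22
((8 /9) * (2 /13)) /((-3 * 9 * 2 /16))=-128 /3159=-0.04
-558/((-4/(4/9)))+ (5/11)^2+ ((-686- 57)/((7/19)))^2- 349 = 24112351971/5929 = 4066849.72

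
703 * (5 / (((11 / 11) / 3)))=10545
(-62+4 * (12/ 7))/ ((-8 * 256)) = 193/ 7168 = 0.03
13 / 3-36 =-95 / 3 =-31.67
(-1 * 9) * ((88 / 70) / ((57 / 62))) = -8184 / 665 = -12.31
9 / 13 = 0.69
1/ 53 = 0.02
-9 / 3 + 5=2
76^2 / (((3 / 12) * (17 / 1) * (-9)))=-23104 / 153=-151.01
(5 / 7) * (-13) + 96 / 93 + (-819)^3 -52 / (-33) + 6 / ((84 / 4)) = -561988390496 / 1023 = -549353265.39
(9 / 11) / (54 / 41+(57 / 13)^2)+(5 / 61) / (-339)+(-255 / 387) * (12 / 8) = -293533202899 / 309378312210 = -0.95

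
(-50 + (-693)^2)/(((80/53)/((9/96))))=76351641/2560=29824.86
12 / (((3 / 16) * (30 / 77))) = 2464 / 15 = 164.27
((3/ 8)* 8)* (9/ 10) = 2.70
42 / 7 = 6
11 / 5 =2.20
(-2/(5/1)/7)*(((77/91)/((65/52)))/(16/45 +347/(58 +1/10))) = -32868/5376995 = -0.01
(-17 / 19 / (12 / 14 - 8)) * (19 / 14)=17 / 100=0.17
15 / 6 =5 / 2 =2.50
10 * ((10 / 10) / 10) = 1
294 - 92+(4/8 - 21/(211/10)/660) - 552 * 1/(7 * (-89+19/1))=115790351/568645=203.63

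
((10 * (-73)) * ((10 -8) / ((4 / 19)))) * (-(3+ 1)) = 27740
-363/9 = -121/3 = -40.33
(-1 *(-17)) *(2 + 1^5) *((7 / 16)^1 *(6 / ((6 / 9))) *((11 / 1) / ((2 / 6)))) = 106029 / 16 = 6626.81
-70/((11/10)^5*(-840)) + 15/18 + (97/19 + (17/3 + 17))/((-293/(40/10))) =2721654721/5379425502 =0.51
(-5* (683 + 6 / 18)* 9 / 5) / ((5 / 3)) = -3690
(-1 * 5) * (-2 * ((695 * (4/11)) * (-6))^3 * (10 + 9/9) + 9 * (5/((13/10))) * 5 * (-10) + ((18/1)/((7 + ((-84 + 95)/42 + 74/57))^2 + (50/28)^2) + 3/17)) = -27744448033748349457635/72339138157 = -383533018786.23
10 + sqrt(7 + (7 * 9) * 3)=24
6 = 6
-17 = -17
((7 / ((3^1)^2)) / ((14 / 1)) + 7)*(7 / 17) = 889 / 306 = 2.91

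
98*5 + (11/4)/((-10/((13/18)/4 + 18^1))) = 1396801/2880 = 485.00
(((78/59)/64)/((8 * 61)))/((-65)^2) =3/299436800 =0.00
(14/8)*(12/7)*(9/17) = 27/17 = 1.59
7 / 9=0.78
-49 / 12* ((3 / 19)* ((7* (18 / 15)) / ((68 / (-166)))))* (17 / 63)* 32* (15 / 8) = 4067 / 19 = 214.05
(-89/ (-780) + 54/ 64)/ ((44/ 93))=185287/ 91520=2.02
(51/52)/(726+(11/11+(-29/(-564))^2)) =4055724/3006336229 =0.00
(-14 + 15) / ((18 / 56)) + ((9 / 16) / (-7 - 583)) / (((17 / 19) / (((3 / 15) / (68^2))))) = 103888331261 / 33392678400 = 3.11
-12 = -12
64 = 64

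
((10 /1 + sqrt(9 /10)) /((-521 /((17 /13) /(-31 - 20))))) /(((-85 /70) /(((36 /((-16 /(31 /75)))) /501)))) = 217*sqrt(10) /9614273500 + 217 /288428205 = 0.00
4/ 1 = 4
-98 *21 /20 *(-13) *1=13377 /10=1337.70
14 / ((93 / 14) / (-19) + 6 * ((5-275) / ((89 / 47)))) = -331436 / 20261517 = -0.02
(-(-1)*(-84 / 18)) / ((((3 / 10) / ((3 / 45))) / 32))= -896 / 27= -33.19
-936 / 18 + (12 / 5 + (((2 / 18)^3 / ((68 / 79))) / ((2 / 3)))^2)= -49.60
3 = 3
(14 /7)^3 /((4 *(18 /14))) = 14 /9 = 1.56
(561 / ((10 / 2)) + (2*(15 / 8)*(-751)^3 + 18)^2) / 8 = 201832981001404225221 / 640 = 315364032814694101.91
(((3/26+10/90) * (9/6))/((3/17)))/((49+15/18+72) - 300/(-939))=282013/17893434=0.02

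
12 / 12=1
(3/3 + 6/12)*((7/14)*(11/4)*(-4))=-33/4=-8.25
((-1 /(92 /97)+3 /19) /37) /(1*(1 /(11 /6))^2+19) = -189607 /151018460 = -0.00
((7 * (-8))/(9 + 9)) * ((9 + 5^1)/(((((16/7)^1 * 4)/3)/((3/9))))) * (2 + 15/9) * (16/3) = -7546/81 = -93.16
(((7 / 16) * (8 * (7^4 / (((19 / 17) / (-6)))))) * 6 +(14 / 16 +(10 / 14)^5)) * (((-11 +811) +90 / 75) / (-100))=1385067888539663 / 638666000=2168688.94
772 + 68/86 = 772.79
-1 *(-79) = 79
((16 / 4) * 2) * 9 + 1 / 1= 73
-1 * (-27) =27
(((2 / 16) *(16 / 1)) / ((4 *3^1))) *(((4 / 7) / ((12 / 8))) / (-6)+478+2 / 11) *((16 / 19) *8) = 21205504 / 39501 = 536.83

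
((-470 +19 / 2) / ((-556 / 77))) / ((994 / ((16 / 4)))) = 10131 / 39476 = 0.26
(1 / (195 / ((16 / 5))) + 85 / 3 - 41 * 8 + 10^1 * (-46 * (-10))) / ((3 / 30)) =8385682 / 195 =43003.50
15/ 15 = 1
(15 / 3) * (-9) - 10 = -55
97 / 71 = 1.37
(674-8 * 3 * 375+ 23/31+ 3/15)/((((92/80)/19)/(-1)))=98069184/713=137544.44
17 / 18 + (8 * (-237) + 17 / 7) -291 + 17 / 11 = -3024365 / 1386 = -2182.08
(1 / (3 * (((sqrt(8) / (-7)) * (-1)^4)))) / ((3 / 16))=-28 * sqrt(2) / 9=-4.40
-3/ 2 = -1.50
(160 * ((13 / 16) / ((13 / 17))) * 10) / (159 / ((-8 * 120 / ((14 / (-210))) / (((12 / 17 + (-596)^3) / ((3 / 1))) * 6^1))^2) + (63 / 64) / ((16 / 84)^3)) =54333849600 / 4393708520288088929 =0.00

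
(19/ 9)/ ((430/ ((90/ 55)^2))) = 342/ 26015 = 0.01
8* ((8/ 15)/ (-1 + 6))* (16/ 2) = 512/ 75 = 6.83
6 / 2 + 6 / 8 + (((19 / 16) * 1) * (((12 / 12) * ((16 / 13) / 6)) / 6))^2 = 821701 / 219024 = 3.75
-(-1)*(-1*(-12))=12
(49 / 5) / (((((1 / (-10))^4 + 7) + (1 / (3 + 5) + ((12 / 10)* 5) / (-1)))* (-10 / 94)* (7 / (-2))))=263200 / 11251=23.39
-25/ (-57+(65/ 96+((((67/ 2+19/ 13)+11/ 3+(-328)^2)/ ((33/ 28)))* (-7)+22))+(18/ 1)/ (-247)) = 19562400/ 500208675529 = 0.00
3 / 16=0.19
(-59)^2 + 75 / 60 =13929 / 4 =3482.25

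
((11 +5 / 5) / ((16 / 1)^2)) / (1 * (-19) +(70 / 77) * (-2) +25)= 33 / 2944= 0.01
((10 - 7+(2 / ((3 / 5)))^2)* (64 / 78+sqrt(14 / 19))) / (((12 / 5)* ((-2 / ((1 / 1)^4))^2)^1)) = 1270 / 1053+635* sqrt(266) / 8208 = 2.47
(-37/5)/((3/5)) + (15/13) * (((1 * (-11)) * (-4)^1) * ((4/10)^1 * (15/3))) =3479/39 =89.21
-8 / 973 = -0.01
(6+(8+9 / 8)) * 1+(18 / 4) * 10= 481 / 8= 60.12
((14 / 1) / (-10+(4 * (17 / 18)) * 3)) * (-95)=-1995 / 2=-997.50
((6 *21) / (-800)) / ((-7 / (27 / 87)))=0.01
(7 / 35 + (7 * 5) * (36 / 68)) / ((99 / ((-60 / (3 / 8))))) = -50944 / 1683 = -30.27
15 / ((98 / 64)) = 480 / 49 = 9.80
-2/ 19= -0.11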